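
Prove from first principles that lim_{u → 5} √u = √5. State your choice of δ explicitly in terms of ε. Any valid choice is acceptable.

Suppose ε > 0. We want δ > 0 such that 0 < |u − 5| < δ implies |√u − √5| < ε.
Rationalise: √u − √5 = (u − 5)/(√u + √5), so |√u − √5| = |u − 5|/(√u + √5).
Restrict δ ≤ 5 so that |u − 5| < 5 forces u > 0, and then √u + √5 > √5.
Hence |√u − √5| < |u − 5|/√5, which is < ε once |u − 5| < √5·ε.
Take δ = min(5, √5·ε). If 0 < |u − 5| < δ then u > 0 and |√u − √5| < |u − 5|/√5 < ε.

δ = min(5, √5·ε)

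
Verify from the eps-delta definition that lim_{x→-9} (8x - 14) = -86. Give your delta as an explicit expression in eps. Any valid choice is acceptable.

Let eps > 0. We need delta > 0 so that 0 < |x + 9| < delta implies |(8x - 14) + 86| < eps.
Since (8x - 14) + 86 = 8(x + 9), we have |(8x - 14) + 86| = 8|x + 9|.
So 8|x + 9| < eps exactly when |x + 9| < eps/8.
Choosing delta = eps/8 gives |(8x - 14) + 86| = 8|x + 9| < eps whenever |x + 9| < delta.

delta = eps/8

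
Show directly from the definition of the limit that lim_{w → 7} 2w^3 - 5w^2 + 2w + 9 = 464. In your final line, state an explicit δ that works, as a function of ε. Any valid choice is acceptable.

δ = min(2, ε/308)

Let ε > 0. We want δ > 0 such that 0 < |w − 7| < δ implies |(2w^3 - 5w^2 + 2w + 9) − 464| < ε.
(2w^3 - 5w^2 + 2w + 9) − 464 = 2w^3 - 5w^2 + 2w - 455 = (w − 7)(2w^2 + 9w + 65).
So |(2w^3 - 5w^2 + 2w + 9) − 464| = |w − 7|·|2w^2 + 9w + 65|.
Assume first that |w − 7| < 2, so |w| < 9. Then |2w^2 + 9w + 65| ≤ 2·9^2 + 9·9 + 65 = 308.
Hence |(2w^3 - 5w^2 + 2w + 9) − 464| ≤ 308|w − 7| < ε provided |w − 7| < ε/308.
Choosing δ = min(2, ε/308) ensures both conditions, hence |(2w^3 - 5w^2 + 2w + 9) − 464| < ε.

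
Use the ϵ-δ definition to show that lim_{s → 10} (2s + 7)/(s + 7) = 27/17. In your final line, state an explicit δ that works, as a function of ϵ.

Suppose ϵ > 0. We want δ > 0 with 0 < |s − 10| < δ ⇒ |(2s + 7)/(s + 7) − (27/17)| < ϵ.
Combining over a common denominator, (2s + 7)/(s + 7) − (27/17) = [(2s + 7)·17 − 27·(s + 7)] / [17·(s + 7)] = 7(s − 10) / (17(s + 7)).
So |(2s + 7)/(s + 7) − (27/17)| = 7|s − 10| / (17·|s + 7|).
Restrict δ ≤ 17/2. Then |s − 10| < 17/2 gives |s + 7| = |(s − 10) + 17| ≥ 17 − 17/2 = 17/2.
Hence |(2s + 7)/(s + 7) − (27/17)| < 7|s − 10|/(17·(17/2)) = (14/289)|s − 10|, which is < ϵ once |s − 10| < (289/14)ϵ.
Take δ = min(17/2, (289/14)ϵ). Then 0 < |s − 10| < δ forces both bounds, so |(2s + 7)/(s + 7) − (27/17)| < ϵ.

δ = min(17/2, (289/14)ϵ)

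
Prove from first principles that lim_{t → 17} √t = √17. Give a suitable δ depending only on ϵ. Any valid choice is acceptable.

δ = min(17, √17·ϵ)

Let ϵ > 0. We want δ > 0 such that 0 < |t − 17| < δ implies |√t − √17| < ϵ.
Rationalise: √t − √17 = (t − 17)/(√t + √17), so |√t − √17| = |t − 17|/(√t + √17).
Restrict δ ≤ 17 so that |t − 17| < 17 forces t > 0, and then √t + √17 > √17.
Hence |√t − √17| < |t − 17|/√17, which is < ϵ once |t − 17| < √17·ϵ.
Take δ = min(17, √17·ϵ). If 0 < |t − 17| < δ then t > 0 and |√t − √17| < |t − 17|/√17 < ϵ.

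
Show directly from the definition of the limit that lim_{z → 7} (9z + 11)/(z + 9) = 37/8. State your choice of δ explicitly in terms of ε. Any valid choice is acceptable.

δ = min(8, (64/35)ε)

Let ε > 0. We want δ > 0 with 0 < |z − 7| < δ ⇒ |(9z + 11)/(z + 9) − (37/8)| < ε.
Combining over a common denominator, (9z + 11)/(z + 9) − (37/8) = [(9z + 11)·16 − 74·(z + 9)] / [16·(z + 9)] = 70(z − 7) / (16(z + 9)).
So |(9z + 11)/(z + 9) − (37/8)| = 70|z − 7| / (16·|z + 9|).
Require δ ≤ 8, so |z + 9| ≥ |16| − |z − 7| > 16 − 8 = 8.
Hence |(9z + 11)/(z + 9) − (37/8)| < 70|z − 7|/(16·8) = (35/64)|z − 7|, which is < ε once |z − 7| < (64/35)ε.
Take δ = min(8, (64/35)ε). Then 0 < |z − 7| < δ forces both bounds, so |(9z + 11)/(z + 9) − (37/8)| < ε.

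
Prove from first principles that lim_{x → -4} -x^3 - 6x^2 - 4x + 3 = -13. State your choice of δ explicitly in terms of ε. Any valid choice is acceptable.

Let ε > 0 be given. We want δ > 0 such that 0 < |x + 4| < δ implies |(-x^3 - 6x^2 - 4x + 3) + 13| < ε.
(-x^3 - 6x^2 - 4x + 3) + 13 = -x^3 - 6x^2 - 4x + 16 = (x + 4)(-x^2 - 2x + 4).
So |(-x^3 - 6x^2 - 4x + 3) + 13| = |x + 4|·|-x^2 - 2x + 4|.
Require δ ≤ 2. Then |x + 4| < 2 gives |x| < 6, and by the triangle inequality |-x^2 - 2x + 4| ≤ 6^2 + 2·6 + 4 = 52.
Hence |(-x^3 - 6x^2 - 4x + 3) + 13| ≤ 52|x + 4| < ε provided |x + 4| < ε/52.
Take δ = min(2, ε/52). Then 0 < |x + 4| < δ gives both |x + 4| < 2 and |x + 4| < ε/52, so |(-x^3 - 6x^2 - 4x + 3) + 13| < ε.

δ = min(2, ε/52)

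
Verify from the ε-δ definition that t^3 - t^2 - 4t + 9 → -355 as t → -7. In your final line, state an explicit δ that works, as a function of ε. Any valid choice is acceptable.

δ = min(2, ε/205)

Let ε > 0. We want δ > 0 such that 0 < |t + 7| < δ implies |(t^3 - t^2 - 4t + 9) + 355| < ε.
(t^3 - t^2 - 4t + 9) + 355 = t^3 - t^2 - 4t + 364 = (t + 7)(t^2 - 8t + 52).
So |(t^3 - t^2 - 4t + 9) + 355| = |t + 7|·|t^2 - 8t + 52|.
Require δ ≤ 2. Then |t + 7| < 2 gives |t| < 9, and by the triangle inequality |t^2 - 8t + 52| ≤ 9^2 + 8·9 + 52 = 205.
Hence |(t^3 - t^2 - 4t + 9) + 355| ≤ 205|t + 7| < ε provided |t + 7| < ε/205.
Choosing δ = min(2, ε/205) ensures both conditions, hence |(t^3 - t^2 - 4t + 9) + 355| < ε.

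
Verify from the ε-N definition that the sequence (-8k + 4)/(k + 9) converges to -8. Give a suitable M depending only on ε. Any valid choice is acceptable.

M = 76/ε

Fix ε > 0. For k ≥ 1, |(-8k + 4)/(k + 9) + 8| = |76|/((k + 9)) = 76/((k + 9)).
Since k + 9 ≥ k for k ≥ 1, this is ≤ 76/(k) = 76/k.
So |(-8k + 4)/(k + 9) + 8| < ε whenever k > 76/ε.
Take M = 76/ε. If k > M then |(-8k + 4)/(k + 9) + 8| ≤ 76/k < ε.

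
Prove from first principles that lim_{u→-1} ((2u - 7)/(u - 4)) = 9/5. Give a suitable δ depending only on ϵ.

Let ϵ > 0. We want δ > 0 with 0 < |u + 1| < δ ⇒ |(2u - 7)/(u - 4) − (9/5)| < ϵ.
Combining over a common denominator, (2u - 7)/(u - 4) − (9/5) = [(2u - 7)·(-5) − (-9)·(u - 4)] / [(-5)·(u - 4)] = -1(u + 1) / ((-5)(u - 4)).
So |(2u - 7)/(u - 4) − (9/5)| = |u + 1| / (5·|u − 4|).
Require δ ≤ 5/2, so |u − 4| ≥ |-5| − |u + 1| > 5 − 5/2 = 5/2.
Hence |(2u - 7)/(u - 4) − (9/5)| < |u + 1|/(5·(5/2)) = (2/25)|u + 1|, which is < ϵ once |u + 1| < (25/2)ϵ.
Take δ = min(5/2, (25/2)ϵ). Then 0 < |u + 1| < δ forces both bounds, so |(2u - 7)/(u - 4) − (9/5)| < ϵ.

δ = min(5/2, (25/2)ϵ)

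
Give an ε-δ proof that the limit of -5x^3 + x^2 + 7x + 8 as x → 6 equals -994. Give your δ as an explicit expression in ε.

Let ε > 0. We want δ > 0 such that 0 < |x − 6| < δ implies |(-5x^3 + x^2 + 7x + 8) + 994| < ε.
(-5x^3 + x^2 + 7x + 8) + 994 = -5x^3 + x^2 + 7x + 1002 = (x − 6)(-5x^2 - 29x - 167).
So |(-5x^3 + x^2 + 7x + 8) + 994| = |x − 6|·|-5x^2 - 29x - 167|.
Require δ ≤ 1. Then |x − 6| < 1 gives |x| < 7, and by the triangle inequality |-5x^2 - 29x - 167| ≤ 5·7^2 + 29·7 + 167 = 615.
Hence |(-5x^3 + x^2 + 7x + 8) + 994| ≤ 615|x − 6| < ε provided |x − 6| < ε/615.
Choosing δ = min(1, ε/615) ensures both conditions, hence |(-5x^3 + x^2 + 7x + 8) + 994| < ε.

δ = min(1, ε/615)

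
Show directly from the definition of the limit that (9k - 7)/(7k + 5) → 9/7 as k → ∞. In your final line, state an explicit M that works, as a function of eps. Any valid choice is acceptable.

Let eps > 0. For k ≥ 1, |(9k - 7)/(7k + 5) − (9/7)| = |-94|/(7(7k + 5)) = 94/(7(7k + 5)).
Since 7k + 5 ≥ 7k for k ≥ 1, this is ≤ 94/(7·7k) = (94/49)/k.
So |(9k - 7)/(7k + 5) − (9/7)| < eps whenever k > (94/49)/eps.
Take M = (94/49)/eps. If k > M then |(9k - 7)/(7k + 5) − (9/7)| ≤ (94/49)/k < eps.

M = (94/49)/eps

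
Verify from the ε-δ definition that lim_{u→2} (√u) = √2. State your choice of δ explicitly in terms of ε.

δ = min(2, √2·ε)

Suppose ε > 0. We want δ > 0 such that 0 < |u − 2| < δ implies |√u − √2| < ε.
Rationalise: √u − √2 = (u − 2)/(√u + √2), so |√u − √2| = |u − 2|/(√u + √2).
Restrict δ ≤ 2 so that |u − 2| < 2 forces u > 0, and then √u + √2 > √2.
Hence |√u − √2| < |u − 2|/√2, which is < ε once |u − 2| < √2·ε.
Take δ = min(2, √2·ε). If 0 < |u − 2| < δ then u > 0 and |√u − √2| < |u − 2|/√2 < ε.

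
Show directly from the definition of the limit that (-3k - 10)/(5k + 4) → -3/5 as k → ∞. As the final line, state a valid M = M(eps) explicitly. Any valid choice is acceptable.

M = (38/25)/eps

Let eps > 0 be given. For k ≥ 1, |(-3k - 10)/(5k + 4) + 3/5| = |-38|/(5(5k + 4)) = 38/(5(5k + 4)).
Since 5k + 4 ≥ 5k for k ≥ 1, this is ≤ 38/(5·5k) = (38/25)/k.
So |(-3k - 10)/(5k + 4) + 3/5| < eps whenever k > (38/25)/eps.
Take M = (38/25)/eps. If k > M then |(-3k - 10)/(5k + 4) + 3/5| ≤ (38/25)/k < eps.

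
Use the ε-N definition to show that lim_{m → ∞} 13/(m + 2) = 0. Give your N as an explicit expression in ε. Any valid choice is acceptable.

N = 13/ε

Suppose ε > 0. For m ≥ 1, |13/(m + 2) − 0| = 13/(m + 2) ≤ 13/m.
We need 13/m < ε, i.e. m > 13/ε.
Take N = 13/ε. If m > N then |13/(m + 2)| ≤ 13/m < ε.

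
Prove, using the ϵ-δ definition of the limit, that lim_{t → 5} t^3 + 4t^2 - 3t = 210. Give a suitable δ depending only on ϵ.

δ = min(1, ϵ/132)

Suppose ϵ > 0. We want δ > 0 such that 0 < |t − 5| < δ implies |(t^3 + 4t^2 - 3t) − 210| < ϵ.
(t^3 + 4t^2 - 3t) − 210 = t^3 + 4t^2 - 3t - 210 = (t − 5)(t^2 + 9t + 42).
So |(t^3 + 4t^2 - 3t) − 210| = |t − 5|·|t^2 + 9t + 42|.
Require δ ≤ 1. Then |t − 5| < 1 gives |t| < 6, and by the triangle inequality |t^2 + 9t + 42| ≤ 6^2 + 9·6 + 42 = 132.
Hence |(t^3 + 4t^2 - 3t) − 210| ≤ 132|t − 5| < ϵ provided |t − 5| < ϵ/132.
Take δ = min(1, ϵ/132). Then 0 < |t − 5| < δ gives both |t − 5| < 1 and |t − 5| < ϵ/132, so |(t^3 + 4t^2 - 3t) − 210| < ϵ.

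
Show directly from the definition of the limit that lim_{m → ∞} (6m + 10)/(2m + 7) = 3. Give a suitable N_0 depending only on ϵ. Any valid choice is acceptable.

Let ϵ > 0. For m ≥ 1, |(6m + 10)/(2m + 7) − 3| = |-22|/(2(2m + 7)) = 22/(2(2m + 7)).
Since 2m + 7 ≥ 2m for m ≥ 1, this is ≤ 22/(2·2m) = (11/2)/m.
So |(6m + 10)/(2m + 7) − 3| < ϵ whenever m > (11/2)/ϵ.
Take N_0 = (11/2)/ϵ. If m > N_0 then |(6m + 10)/(2m + 7) − 3| ≤ (11/2)/m < ϵ.

N_0 = (11/2)/ϵ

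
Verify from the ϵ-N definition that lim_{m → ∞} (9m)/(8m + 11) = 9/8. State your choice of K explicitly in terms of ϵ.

Suppose ϵ > 0. For m ≥ 1, |(9m)/(8m + 11) − (9/8)| = |-99|/(8(8m + 11)) = 99/(8(8m + 11)).
Since 8m + 11 ≥ 8m for m ≥ 1, this is ≤ 99/(8·8m) = (99/64)/m.
So |(9m)/(8m + 11) − (9/8)| < ϵ whenever m > (99/64)/ϵ.
Take K = (99/64)/ϵ. If m > K then |(9m)/(8m + 11) − (9/8)| ≤ (99/64)/m < ϵ.

K = (99/64)/ϵ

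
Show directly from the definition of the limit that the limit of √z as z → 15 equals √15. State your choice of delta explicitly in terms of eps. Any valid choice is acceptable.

Fix eps > 0. We want delta > 0 such that 0 < |z − 15| < delta implies |√z − √15| < eps.
Multiplying by the conjugate, |√z − √15| = |z − 15|/(√z + √15).
Restrict delta ≤ 15 so that |z − 15| < 15 forces z > 0, and then √z + √15 > √15.
Hence |√z − √15| < |z − 15|/√15, which is < eps once |z − 15| < √15·eps.
Take delta = min(15, √15·eps). If 0 < |z − 15| < delta then z > 0 and |√z − √15| < |z − 15|/√15 < eps.

delta = min(15, √15·eps)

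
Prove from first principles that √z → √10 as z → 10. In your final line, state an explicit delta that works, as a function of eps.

delta = min(10, √10·eps)

Let eps > 0 be given. We want delta > 0 such that 0 < |z − 10| < delta implies |√z − √10| < eps.
Rationalise: √z − √10 = (z − 10)/(√z + √10), so |√z − √10| = |z − 10|/(√z + √10).
Restrict delta ≤ 10 so that |z − 10| < 10 forces z > 0, and then √z + √10 > √10.
Hence |√z − √10| < |z − 10|/√10, which is < eps once |z − 10| < √10·eps.
Take delta = min(10, √10·eps). If 0 < |z − 10| < delta then z > 0 and |√z − √10| < |z − 10|/√10 < eps.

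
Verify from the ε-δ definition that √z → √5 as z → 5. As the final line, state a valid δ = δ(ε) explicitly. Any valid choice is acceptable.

Suppose ε > 0. We want δ > 0 such that 0 < |z − 5| < δ implies |√z − √5| < ε.
Multiplying by the conjugate, |√z − √5| = |z − 5|/(√z + √5).
Restrict δ ≤ 5 so that |z − 5| < 5 forces z > 0, and then √z + √5 > √5.
Hence |√z − √5| < |z − 5|/√5, which is < ε once |z − 5| < √5·ε.
Take δ = min(5, √5·ε). If 0 < |z − 5| < δ then z > 0 and |√z − √5| < |z − 5|/√5 < ε.

δ = min(5, √5·ε)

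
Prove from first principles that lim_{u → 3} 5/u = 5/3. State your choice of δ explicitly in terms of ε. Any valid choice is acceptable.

Let ε > 0 be given. We seek δ > 0 such that 0 < |u − 3| < δ implies |5/u − (5/3)| < ε.
|5/u − (5/3)| = 5·|3 − u|/(3·|u|) = 5|u − 3|/(3|u|).
Require δ ≤ 3/2 so that |u| > 3 − 3/2 = 3/2, hence 3|u| > 9/2.
Then |5/u − (5/3)| < 5|u − 3|/(9/2), which is < ε when |u − 3| < (9/10)ε.
Take δ = min(3/2, (9/10)ε). Then 0 < |u − 3| < δ gives both |u − 3| < 3/2 and |u − 3| < (9/10)ε, so |5/u − (5/3)| < ε.

δ = min(3/2, (9/10)ε)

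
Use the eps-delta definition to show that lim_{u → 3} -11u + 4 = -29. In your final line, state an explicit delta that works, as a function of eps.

Let eps > 0. We need delta > 0 so that 0 < |u − 3| < delta implies |(-11u + 4) + 29| < eps.
Since (-11u + 4) + 29 = -11(u − 3), we have |(-11u + 4) + 29| = 11|u − 3|.
So 11|u − 3| < eps exactly when |u − 3| < eps/11.
Choosing delta = eps/11 gives |(-11u + 4) + 29| = 11|u − 3| < eps whenever |u − 3| < delta.

delta = eps/11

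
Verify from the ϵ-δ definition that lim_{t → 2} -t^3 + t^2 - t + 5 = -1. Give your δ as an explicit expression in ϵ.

δ = min(2, ϵ/23)

Let ϵ > 0 be given. We want δ > 0 such that 0 < |t − 2| < δ implies |(-t^3 + t^2 - t + 5) + 1| < ϵ.
(-t^3 + t^2 - t + 5) + 1 = -t^3 + t^2 - t + 6 = (t − 2)(-t^2 - t - 3).
So |(-t^3 + t^2 - t + 5) + 1| = |t − 2|·|-t^2 - t - 3|.
Assume first that |t − 2| < 2, so |t| < 4. Then |-t^2 - t - 3| ≤ 4^2 + 4 + 3 = 23.
Hence |(-t^3 + t^2 - t + 5) + 1| ≤ 23|t − 2| < ϵ provided |t − 2| < ϵ/23.
Take δ = min(2, ϵ/23). Then 0 < |t − 2| < δ gives both |t − 2| < 2 and |t − 2| < ϵ/23, so |(-t^3 + t^2 - t + 5) + 1| < ϵ.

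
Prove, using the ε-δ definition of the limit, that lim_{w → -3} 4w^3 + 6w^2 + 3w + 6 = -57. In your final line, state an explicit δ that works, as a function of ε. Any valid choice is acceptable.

Let ε > 0 be given. We want δ > 0 such that 0 < |w + 3| < δ implies |(4w^3 + 6w^2 + 3w + 6) + 57| < ε.
(4w^3 + 6w^2 + 3w + 6) + 57 = 4w^3 + 6w^2 + 3w + 63 = (w + 3)(4w^2 - 6w + 21).
So |(4w^3 + 6w^2 + 3w + 6) + 57| = |w + 3|·|4w^2 - 6w + 21|.
Require δ ≤ 1. Then |w + 3| < 1 gives |w| < 4, and by the triangle inequality |4w^2 - 6w + 21| ≤ 4·4^2 + 6·4 + 21 = 109.
Hence |(4w^3 + 6w^2 + 3w + 6) + 57| ≤ 109|w + 3| < ε provided |w + 3| < ε/109.
Choosing δ = min(1, ε/109) ensures both conditions, hence |(4w^3 + 6w^2 + 3w + 6) + 57| < ε.

δ = min(1, ε/109)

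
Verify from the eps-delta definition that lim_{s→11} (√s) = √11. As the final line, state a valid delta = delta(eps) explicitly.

delta = min(11, √11·eps)

Let eps > 0 be given. We want delta > 0 such that 0 < |s − 11| < delta implies |√s − √11| < eps.
Rationalise: √s − √11 = (s − 11)/(√s + √11), so |√s − √11| = |s − 11|/(√s + √11).
Restrict delta ≤ 11 so that |s − 11| < 11 forces s > 0, and then √s + √11 > √11.
Hence |√s − √11| < |s − 11|/√11, which is < eps once |s − 11| < √11·eps.
Take delta = min(11, √11·eps). If 0 < |s − 11| < delta then s > 0 and |√s − √11| < |s − 11|/√11 < eps.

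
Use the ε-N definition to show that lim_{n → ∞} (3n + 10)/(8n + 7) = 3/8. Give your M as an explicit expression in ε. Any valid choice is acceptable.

M = (59/64)/ε

Let ε > 0. For n ≥ 1, |(3n + 10)/(8n + 7) − (3/8)| = |59|/(8(8n + 7)) = 59/(8(8n + 7)).
Since 8n + 7 ≥ 8n for n ≥ 1, this is ≤ 59/(8·8n) = (59/64)/n.
So |(3n + 10)/(8n + 7) − (3/8)| < ε whenever n > (59/64)/ε.
Take M = (59/64)/ε. If n > M then |(3n + 10)/(8n + 7) − (3/8)| ≤ (59/64)/n < ε.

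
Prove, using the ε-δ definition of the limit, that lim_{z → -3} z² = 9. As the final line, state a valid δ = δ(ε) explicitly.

Let ε > 0 be given. We seek δ > 0 with 0 < |z + 3| < δ ⇒ |z² − 9| < ε.
Factor: z² − 9 = (z + 3)(z - 3), so |z² − 9| = |z + 3|·|z - 3|.
Impose δ ≤ 2 so that |z| < 5; then |z - 3| ≤ 8.
Hence |z² − 9| ≤ 8|z + 3|, which is < ε once |z + 3| < ε/8.
Take δ = min(2, ε/8). If 0 < |z + 3| < δ then both bounds hold and |z² − 9| ≤ 8|z + 3| < 8·(ε/8) = ε.

δ = min(2, ε/8)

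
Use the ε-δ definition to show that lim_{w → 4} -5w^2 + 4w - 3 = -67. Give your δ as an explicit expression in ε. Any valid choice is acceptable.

δ = min(1, ε/41)

Fix ε > 0. We want δ > 0 such that 0 < |w − 4| < δ implies |(-5w^2 + 4w - 3) + 67| < ε.
(-5w^2 + 4w - 3) + 67 = -5w^2 + 4w + 64 = (w − 4)(-5w - 16).
So |(-5w^2 + 4w - 3) + 67| = |w − 4|·|-5w - 16|.
Require δ ≤ 1. Then |w − 4| < 1 gives |w| < 5, and by the triangle inequality |-5w - 16| ≤ 5·5 + 16 = 41.
Hence |(-5w^2 + 4w - 3) + 67| ≤ 41|w − 4| < ε provided |w − 4| < ε/41.
Choosing δ = min(1, ε/41) ensures both conditions, hence |(-5w^2 + 4w - 3) + 67| < ε.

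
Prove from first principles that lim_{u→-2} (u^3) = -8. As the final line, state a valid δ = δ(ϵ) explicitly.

Let ϵ > 0 be given. We seek δ > 0 with 0 < |u + 2| < δ ⇒ |u^3 + 8| < ϵ.
Factor: u^3 + 8 = (u + 2)(u^2 - 2u + 4), so |u^3 + 8| = |u + 2|·|u^2 - 2u + 4|.
Restrict δ ≤ 2. Then |u + 2| < 2 gives |u| < 4, so by the triangle inequality |u^2 - 2u + 4| ≤ 4^2 + 2·4 + 4 = 28.
Hence |u^3 + 8| ≤ 28|u + 2|, which is < ϵ once |u + 2| < ϵ/28.
Take δ = min(2, ϵ/28). If 0 < |u + 2| < δ then both bounds hold and |u^3 + 8| ≤ 28|u + 2| < 28·(ϵ/28) = ϵ.

δ = min(2, ϵ/28)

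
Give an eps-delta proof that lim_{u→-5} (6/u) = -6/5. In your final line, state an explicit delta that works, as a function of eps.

Let eps > 0. We seek delta > 0 such that 0 < |u + 5| < delta implies |6/u + 6/5| < eps.
|6/u + 6/5| = 6·|-5 − u|/(5·|u|) = 6|u + 5|/(5|u|).
Restrict delta ≤ 5/2. Then |u + 5| < 5/2 gives |u| > 5/2, so 5|u| > 25/2.
Then |6/u + 6/5| < 6|u + 5|/(25/2), which is < eps when |u + 5| < (25/12)eps.
Take delta = min(5/2, (25/12)eps). Then 0 < |u + 5| < delta gives both |u + 5| < 5/2 and |u + 5| < (25/12)eps, so |6/u + 6/5| < eps.

delta = min(5/2, (25/12)eps)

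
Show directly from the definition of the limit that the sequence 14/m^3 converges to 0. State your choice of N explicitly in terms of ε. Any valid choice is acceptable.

Suppose ε > 0. For m ≥ 1, |14/m^3 − 0| = 14/m^3.
14/m^3 < ε ⇔ m^3 > 14/ε ⇔ m > (14/ε)^{1/3}.
Take N = (14/ε)^{1/3}. Then m > N implies 14/m^3 < ε.

N = (14/ε)^{1/3}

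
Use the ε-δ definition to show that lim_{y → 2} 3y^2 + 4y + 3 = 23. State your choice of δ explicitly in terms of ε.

δ = min(1, ε/19)

Let ε > 0. We want δ > 0 such that 0 < |y − 2| < δ implies |(3y^2 + 4y + 3) − 23| < ε.
(3y^2 + 4y + 3) − 23 = 3y^2 + 4y - 20 = (y − 2)(3y + 10).
So |(3y^2 + 4y + 3) − 23| = |y − 2|·|3y + 10|.
Require δ ≤ 1. Then |y − 2| < 1 gives |y| < 3, and by the triangle inequality |3y + 10| ≤ 3·3 + 10 = 19.
Hence |(3y^2 + 4y + 3) − 23| ≤ 19|y − 2| < ε provided |y − 2| < ε/19.
Take δ = min(1, ε/19). Then 0 < |y − 2| < δ gives both |y − 2| < 1 and |y − 2| < ε/19, so |(3y^2 + 4y + 3) − 23| < ε.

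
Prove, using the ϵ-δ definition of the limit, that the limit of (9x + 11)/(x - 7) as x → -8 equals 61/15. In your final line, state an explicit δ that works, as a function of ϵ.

δ = min(15/2, (225/148)ϵ)

Suppose ϵ > 0. We want δ > 0 with 0 < |x + 8| < δ ⇒ |(9x + 11)/(x - 7) − (61/15)| < ϵ.
Combining over a common denominator, (9x + 11)/(x - 7) − (61/15) = [(9x + 11)·(-15) − (-61)·(x - 7)] / [(-15)·(x - 7)] = -74(x + 8) / ((-15)(x - 7)).
So |(9x + 11)/(x - 7) − (61/15)| = 74|x + 8| / (15·|x − 7|).
Restrict δ ≤ 15/2. Then |x + 8| < 15/2 gives |x − 7| = |(x + 8) + (-15)| ≥ 15 − 15/2 = 15/2.
Hence |(9x + 11)/(x - 7) − (61/15)| < 74|x + 8|/(15·(15/2)) = (148/225)|x + 8|, which is < ϵ once |x + 8| < (225/148)ϵ.
Take δ = min(15/2, (225/148)ϵ). Then 0 < |x + 8| < δ forces both bounds, so |(9x + 11)/(x - 7) − (61/15)| < ϵ.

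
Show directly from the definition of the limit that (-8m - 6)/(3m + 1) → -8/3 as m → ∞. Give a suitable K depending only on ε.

Let ε > 0 be given. For m ≥ 1, |(-8m - 6)/(3m + 1) + 8/3| = |-10|/(3(3m + 1)) = 10/(3(3m + 1)).
Since 3m + 1 ≥ 3m for m ≥ 1, this is ≤ 10/(3·3m) = (10/9)/m.
So |(-8m - 6)/(3m + 1) + 8/3| < ε whenever m > (10/9)/ε.
Take K = (10/9)/ε. If m > K then |(-8m - 6)/(3m + 1) + 8/3| ≤ (10/9)/m < ε.

K = (10/9)/ε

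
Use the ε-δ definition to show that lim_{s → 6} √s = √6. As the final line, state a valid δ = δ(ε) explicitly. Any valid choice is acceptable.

δ = min(6, √6·ε)

Let ε > 0 be given. We want δ > 0 such that 0 < |s − 6| < δ implies |√s − √6| < ε.
Rationalise: √s − √6 = (s − 6)/(√s + √6), so |√s − √6| = |s − 6|/(√s + √6).
Restrict δ ≤ 6 so that |s − 6| < 6 forces s > 0, and then √s + √6 > √6.
Hence |√s − √6| < |s − 6|/√6, which is < ε once |s − 6| < √6·ε.
Take δ = min(6, √6·ε). If 0 < |s − 6| < δ then s > 0 and |√s − √6| < |s − 6|/√6 < ε.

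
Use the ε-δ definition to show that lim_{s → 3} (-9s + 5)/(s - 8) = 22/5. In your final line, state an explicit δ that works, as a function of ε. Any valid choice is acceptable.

δ = min(5/2, (25/134)ε)

Let ε > 0 be given. We want δ > 0 with 0 < |s − 3| < δ ⇒ |(-9s + 5)/(s - 8) − (22/5)| < ε.
Combining over a common denominator, (-9s + 5)/(s - 8) − (22/5) = [(-9s + 5)·(-5) − (-22)·(s - 8)] / [(-5)·(s - 8)] = 67(s − 3) / ((-5)(s - 8)).
So |(-9s + 5)/(s - 8) − (22/5)| = 67|s − 3| / (5·|s − 8|).
Restrict δ ≤ 5/2. Then |s − 3| < 5/2 gives |s − 8| = |(s − 3) + (-5)| ≥ 5 − 5/2 = 5/2.
Hence |(-9s + 5)/(s - 8) − (22/5)| < 67|s − 3|/(5·(5/2)) = (134/25)|s − 3|, which is < ε once |s − 3| < (25/134)ε.
Take δ = min(5/2, (25/134)ε). Then 0 < |s − 3| < δ forces both bounds, so |(-9s + 5)/(s - 8) − (22/5)| < ε.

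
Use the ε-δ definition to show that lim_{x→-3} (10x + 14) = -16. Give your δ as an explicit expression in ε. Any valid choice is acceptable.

Suppose ε > 0. We need δ > 0 so that 0 < |x + 3| < δ implies |(10x + 14) + 16| < ε.
|(10x + 14) + 16| = |10x + 30| = 10|x + 3|.
So 10|x + 3| < ε exactly when |x + 3| < ε/10.
Choosing δ = ε/10 gives |(10x + 14) + 16| = 10|x + 3| < ε whenever |x + 3| < δ.

δ = ε/10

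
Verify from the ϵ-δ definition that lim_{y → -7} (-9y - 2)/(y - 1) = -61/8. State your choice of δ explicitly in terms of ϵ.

δ = min(4, (32/11)ϵ)

Let ϵ > 0 be given. We want δ > 0 with 0 < |y + 7| < δ ⇒ |(-9y - 2)/(y - 1) + 61/8| < ϵ.
Combining over a common denominator, (-9y - 2)/(y - 1) + 61/8 = [(-9y - 2)·(-8) − 61·(y - 1)] / [(-8)·(y - 1)] = 11(y + 7) / ((-8)(y - 1)).
So |(-9y - 2)/(y - 1) + 61/8| = 11|y + 7| / (8·|y − 1|).
Restrict δ ≤ 4. Then |y + 7| < 4 gives |y − 1| = |(y + 7) + (-8)| ≥ 8 − 4 = 4.
Hence |(-9y - 2)/(y - 1) + 61/8| < 11|y + 7|/(8·4) = (11/32)|y + 7|, which is < ϵ once |y + 7| < (32/11)ϵ.
Take δ = min(4, (32/11)ϵ). Then 0 < |y + 7| < δ forces both bounds, so |(-9y - 2)/(y - 1) + 61/8| < ϵ.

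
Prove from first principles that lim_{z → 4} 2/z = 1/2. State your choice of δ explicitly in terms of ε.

Let ε > 0 be given. We seek δ > 0 such that 0 < |z − 4| < δ implies |2/z − (1/2)| < ε.
|2/z − (1/2)| = 2·|4 − z|/(4·|z|) = 2|z − 4|/(4|z|).
Require δ ≤ 2 so that |z| > 4 − 2 = 2, hence 4|z| > 8.
Then |2/z − (1/2)| < 2|z − 4|/8, which is < ε when |z − 4| < 4ε.
Take δ = min(2, 4ε). Then 0 < |z − 4| < δ gives both |z − 4| < 2 and |z − 4| < 4ε, so |2/z − (1/2)| < ε.

δ = min(2, 4ε)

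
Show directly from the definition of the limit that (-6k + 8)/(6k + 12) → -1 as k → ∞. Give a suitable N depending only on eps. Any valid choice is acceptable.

Let eps > 0. For k ≥ 1, |(-6k + 8)/(6k + 12) + 1| = |120|/(6(6k + 12)) = 120/(6(6k + 12)).
Since 6k + 12 ≥ 6k for k ≥ 1, this is ≤ 120/(6·6k) = (10/3)/k.
So |(-6k + 8)/(6k + 12) + 1| < eps whenever k > (10/3)/eps.
Take N = (10/3)/eps. If k > N then |(-6k + 8)/(6k + 12) + 1| ≤ (10/3)/k < eps.

N = (10/3)/eps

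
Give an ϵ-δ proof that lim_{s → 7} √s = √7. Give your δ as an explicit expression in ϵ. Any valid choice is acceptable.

Let ϵ > 0. We want δ > 0 such that 0 < |s − 7| < δ implies |√s − √7| < ϵ.
Multiplying by the conjugate, |√s − √7| = |s − 7|/(√s + √7).
Restrict δ ≤ 7 so that |s − 7| < 7 forces s > 0, and then √s + √7 > √7.
Hence |√s − √7| < |s − 7|/√7, which is < ϵ once |s − 7| < √7·ϵ.
Take δ = min(7, √7·ϵ). If 0 < |s − 7| < δ then s > 0 and |√s − √7| < |s − 7|/√7 < ϵ.

δ = min(7, √7·ϵ)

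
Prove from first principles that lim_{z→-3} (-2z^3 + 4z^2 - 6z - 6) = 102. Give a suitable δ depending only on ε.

δ = min(2, ε/136)

Suppose ε > 0. We want δ > 0 such that 0 < |z + 3| < δ implies |(-2z^3 + 4z^2 - 6z - 6) − 102| < ε.
(-2z^3 + 4z^2 - 6z - 6) − 102 = -2z^3 + 4z^2 - 6z - 108 = (z + 3)(-2z^2 + 10z - 36).
So |(-2z^3 + 4z^2 - 6z - 6) − 102| = |z + 3|·|-2z^2 + 10z - 36|.
Require δ ≤ 2. Then |z + 3| < 2 gives |z| < 5, and by the triangle inequality |-2z^2 + 10z - 36| ≤ 2·5^2 + 10·5 + 36 = 136.
Hence |(-2z^3 + 4z^2 - 6z - 6) − 102| ≤ 136|z + 3| < ε provided |z + 3| < ε/136.
Take δ = min(2, ε/136). Then 0 < |z + 3| < δ gives both |z + 3| < 2 and |z + 3| < ε/136, so |(-2z^3 + 4z^2 - 6z - 6) − 102| < ε.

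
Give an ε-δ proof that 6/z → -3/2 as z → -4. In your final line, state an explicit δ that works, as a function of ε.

δ = min(2, (4/3)ε)

Fix ε > 0. We seek δ > 0 such that 0 < |z + 4| < δ implies |6/z + 3/2| < ε.
|6/z + 3/2| = 6·|-4 − z|/(4·|z|) = 6|z + 4|/(4|z|).
Require δ ≤ 2 so that |z| > 4 − 2 = 2, hence 4|z| > 8.
Then |6/z + 3/2| < 6|z + 4|/8, which is < ε when |z + 4| < (4/3)ε.
Take δ = min(2, (4/3)ε). Then 0 < |z + 4| < δ gives both |z + 4| < 2 and |z + 4| < (4/3)ε, so |6/z + 3/2| < ε.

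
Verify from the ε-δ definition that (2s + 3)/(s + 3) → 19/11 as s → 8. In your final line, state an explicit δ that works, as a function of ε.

δ = min(11/2, (121/6)ε)

Let ε > 0 be given. We want δ > 0 with 0 < |s − 8| < δ ⇒ |(2s + 3)/(s + 3) − (19/11)| < ε.
Combining over a common denominator, (2s + 3)/(s + 3) − (19/11) = [(2s + 3)·11 − 19·(s + 3)] / [11·(s + 3)] = 3(s − 8) / (11(s + 3)).
So |(2s + 3)/(s + 3) − (19/11)| = 3|s − 8| / (11·|s + 3|).
Require δ ≤ 11/2, so |s + 3| ≥ |11| − |s − 8| > 11 − 11/2 = 11/2.
Hence |(2s + 3)/(s + 3) − (19/11)| < 3|s − 8|/(11·(11/2)) = (6/121)|s − 8|, which is < ε once |s − 8| < (121/6)ε.
Take δ = min(11/2, (121/6)ε). Then 0 < |s − 8| < δ forces both bounds, so |(2s + 3)/(s + 3) − (19/11)| < ε.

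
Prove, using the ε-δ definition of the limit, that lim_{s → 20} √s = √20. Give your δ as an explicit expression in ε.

δ = min(20, √20·ε)

Let ε > 0. We want δ > 0 such that 0 < |s − 20| < δ implies |√s − √20| < ε.
Multiplying by the conjugate, |√s − √20| = |s − 20|/(√s + √20).
Restrict δ ≤ 20 so that |s − 20| < 20 forces s > 0, and then √s + √20 > √20.
Hence |√s − √20| < |s − 20|/√20, which is < ε once |s − 20| < √20·ε.
Take δ = min(20, √20·ε). If 0 < |s − 20| < δ then s > 0 and |√s − √20| < |s − 20|/√20 < ε.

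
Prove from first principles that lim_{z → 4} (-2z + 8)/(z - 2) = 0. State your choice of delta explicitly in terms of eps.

delta = min(1, (1/2)eps)

Let eps > 0. We want delta > 0 with 0 < |z − 4| < delta ⇒ |(-2z + 8)/(z - 2) − 0| < eps.
Combining over a common denominator, (-2z + 8)/(z - 2) − 0 = [(-2z + 8)·2 − 0·(z - 2)] / [2·(z - 2)] = -4(z − 4) / (2(z - 2)).
So |(-2z + 8)/(z - 2) − 0| = 4|z − 4| / (2·|z − 2|).
Restrict delta ≤ 1. Then |z − 4| < 1 gives |z − 2| = |(z − 4) + 2| ≥ 2 − 1 = 1.
Hence |(-2z + 8)/(z - 2) − 0| < 4|z − 4|/(2·1) = 2|z − 4|, which is < eps once |z − 4| < (1/2)eps.
Take delta = min(1, (1/2)eps). Then 0 < |z − 4| < delta forces both bounds, so |(-2z + 8)/(z - 2) − 0| < eps.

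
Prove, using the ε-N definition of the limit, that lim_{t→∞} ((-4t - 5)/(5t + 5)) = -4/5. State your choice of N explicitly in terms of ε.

Let ε > 0. We seek N > 0 such that t > N implies |(-4t - 5)/(5t + 5) + 4/5| < ε.
(-4t - 5)/(5t + 5) + 4/5 = (5(-4t - 5) − (-4)(5t + 5)) / (5(5t + 5)) = -5/(5(5t + 5)).
For t > 0 we have 5t + 5 > 5t, so |(-4t - 5)/(5t + 5) + 4/5| = 5/(5(5t + 5)) < 5/(5·5t) = (1/5)/t.
Thus |(-4t - 5)/(5t + 5) + 4/5| < ε whenever t > (1/5)/ε.
Take N = (1/5)/ε. If t > N then |(-4t - 5)/(5t + 5) + 4/5| < (1/5)/t < ε.

N = (1/5)/ε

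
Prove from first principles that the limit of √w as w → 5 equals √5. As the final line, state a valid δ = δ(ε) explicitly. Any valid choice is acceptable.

δ = min(5, √5·ε)

Let ε > 0. We want δ > 0 such that 0 < |w − 5| < δ implies |√w − √5| < ε.
Rationalise: √w − √5 = (w − 5)/(√w + √5), so |√w − √5| = |w − 5|/(√w + √5).
Restrict δ ≤ 5 so that |w − 5| < 5 forces w > 0, and then √w + √5 > √5.
Hence |√w − √5| < |w − 5|/√5, which is < ε once |w − 5| < √5·ε.
Take δ = min(5, √5·ε). If 0 < |w − 5| < δ then w > 0 and |√w − √5| < |w − 5|/√5 < ε.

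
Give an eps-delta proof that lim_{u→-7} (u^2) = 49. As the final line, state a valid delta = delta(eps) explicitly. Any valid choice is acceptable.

Suppose eps > 0. We seek delta > 0 with 0 < |u + 7| < delta ⇒ |u^2 − 49| < eps.
Factor: u^2 − 49 = (u + 7)(u - 7), so |u^2 − 49| = |u + 7|·|u - 7|.
Impose delta ≤ 1 so that |u| < 8; then |u - 7| ≤ 15.
Hence |u^2 − 49| ≤ 15|u + 7|, which is < eps once |u + 7| < eps/15.
Take delta = min(1, eps/15). If 0 < |u + 7| < delta then both bounds hold and |u^2 − 49| ≤ 15|u + 7| < 15·(eps/15) = eps.

delta = min(1, eps/15)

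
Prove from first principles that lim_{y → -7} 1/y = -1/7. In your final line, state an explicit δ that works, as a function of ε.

δ = min(7/2, (49/2)ε)

Let ε > 0. We seek δ > 0 such that 0 < |y + 7| < δ implies |1/y + 1/7| < ε.
|1/y + 1/7| = |-7 − y|/(7·|y|) = |y + 7|/(7|y|).
Restrict δ ≤ 7/2. Then |y + 7| < 7/2 gives |y| > 7/2, so 7|y| > 49/2.
Then |1/y + 1/7| < |y + 7|/(49/2), which is < ε when |y + 7| < (49/2)ε.
Take δ = min(7/2, (49/2)ε). Then 0 < |y + 7| < δ gives both |y + 7| < 7/2 and |y + 7| < (49/2)ε, so |1/y + 1/7| < ε.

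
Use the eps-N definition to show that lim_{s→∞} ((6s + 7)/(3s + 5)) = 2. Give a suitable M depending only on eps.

Fix eps > 0. We seek M > 0 such that s > M implies |(6s + 7)/(3s + 5) − 2| < eps.
(6s + 7)/(3s + 5) − 2 = (3(6s + 7) − 6(3s + 5)) / (3(3s + 5)) = -9/(3(3s + 5)).
For s > 0 we have 3s + 5 > 3s, so |(6s + 7)/(3s + 5) − 2| = 9/(3(3s + 5)) < 9/(3·3s) = 1/s.
Thus |(6s + 7)/(3s + 5) − 2| < eps whenever s > 1/eps.
Take M = 1/eps. If s > M then |(6s + 7)/(3s + 5) − 2| < 1/s < eps.

M = 1/eps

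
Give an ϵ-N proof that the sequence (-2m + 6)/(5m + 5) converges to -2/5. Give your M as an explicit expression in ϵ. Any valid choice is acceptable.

Fix ϵ > 0. For m ≥ 1, |(-2m + 6)/(5m + 5) + 2/5| = |40|/(5(5m + 5)) = 40/(5(5m + 5)).
Since 5m + 5 ≥ 5m for m ≥ 1, this is ≤ 40/(5·5m) = (8/5)/m.
So |(-2m + 6)/(5m + 5) + 2/5| < ϵ whenever m > (8/5)/ϵ.
Take M = (8/5)/ϵ. If m > M then |(-2m + 6)/(5m + 5) + 2/5| ≤ (8/5)/m < ϵ.

M = (8/5)/ϵ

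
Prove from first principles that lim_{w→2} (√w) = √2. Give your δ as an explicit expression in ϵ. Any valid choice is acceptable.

Let ϵ > 0. We want δ > 0 such that 0 < |w − 2| < δ implies |√w − √2| < ϵ.
Rationalise: √w − √2 = (w − 2)/(√w + √2), so |√w − √2| = |w − 2|/(√w + √2).
Restrict δ ≤ 2 so that |w − 2| < 2 forces w > 0, and then √w + √2 > √2.
Hence |√w − √2| < |w − 2|/√2, which is < ϵ once |w − 2| < √2·ϵ.
Take δ = min(2, √2·ϵ). If 0 < |w − 2| < δ then w > 0 and |√w − √2| < |w − 2|/√2 < ϵ.

δ = min(2, √2·ϵ)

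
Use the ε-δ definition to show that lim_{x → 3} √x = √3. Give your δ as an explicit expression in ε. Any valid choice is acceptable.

δ = min(3, √3·ε)

Let ε > 0. We want δ > 0 such that 0 < |x − 3| < δ implies |√x − √3| < ε.
Rationalise: √x − √3 = (x − 3)/(√x + √3), so |√x − √3| = |x − 3|/(√x + √3).
Restrict δ ≤ 3 so that |x − 3| < 3 forces x > 0, and then √x + √3 > √3.
Hence |√x − √3| < |x − 3|/√3, which is < ε once |x − 3| < √3·ε.
Take δ = min(3, √3·ε). If 0 < |x − 3| < δ then x > 0 and |√x − √3| < |x − 3|/√3 < ε.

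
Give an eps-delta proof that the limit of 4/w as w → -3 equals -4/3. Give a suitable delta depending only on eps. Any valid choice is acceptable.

Suppose eps > 0. We seek delta > 0 such that 0 < |w + 3| < delta implies |4/w + 4/3| < eps.
|4/w + 4/3| = 4·|-3 − w|/(3·|w|) = 4|w + 3|/(3|w|).
Require delta ≤ 3/2 so that |w| > 3 − 3/2 = 3/2, hence 3|w| > 9/2.
Then |4/w + 4/3| < 4|w + 3|/(9/2), which is < eps when |w + 3| < (9/8)eps.
Take delta = min(3/2, (9/8)eps). Then 0 < |w + 3| < delta gives both |w + 3| < 3/2 and |w + 3| < (9/8)eps, so |4/w + 4/3| < eps.

delta = min(3/2, (9/8)eps)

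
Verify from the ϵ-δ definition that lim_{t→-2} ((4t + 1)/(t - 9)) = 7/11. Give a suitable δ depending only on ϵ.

Suppose ϵ > 0. We want δ > 0 with 0 < |t + 2| < δ ⇒ |(4t + 1)/(t - 9) − (7/11)| < ϵ.
Combining over a common denominator, (4t + 1)/(t - 9) − (7/11) = [(4t + 1)·(-11) − (-7)·(t - 9)] / [(-11)·(t - 9)] = -37(t + 2) / ((-11)(t - 9)).
So |(4t + 1)/(t - 9) − (7/11)| = 37|t + 2| / (11·|t − 9|).
Restrict δ ≤ 11/2. Then |t + 2| < 11/2 gives |t − 9| = |(t + 2) + (-11)| ≥ 11 − 11/2 = 11/2.
Hence |(4t + 1)/(t - 9) − (7/11)| < 37|t + 2|/(11·(11/2)) = (74/121)|t + 2|, which is < ϵ once |t + 2| < (121/74)ϵ.
Take δ = min(11/2, (121/74)ϵ). Then 0 < |t + 2| < δ forces both bounds, so |(4t + 1)/(t - 9) − (7/11)| < ϵ.

δ = min(11/2, (121/74)ϵ)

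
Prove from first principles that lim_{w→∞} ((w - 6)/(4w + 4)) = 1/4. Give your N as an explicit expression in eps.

N = (7/4)/eps

Let eps > 0. We seek N > 0 such that w > N implies |(w - 6)/(4w + 4) − (1/4)| < eps.
(w - 6)/(4w + 4) − (1/4) = (4(w - 6) − (4w + 4)) / (4(4w + 4)) = -28/(4(4w + 4)).
For w > 0 we have 4w + 4 > 4w, so |(w - 6)/(4w + 4) − (1/4)| = 28/(4(4w + 4)) < 28/(4·4w) = (7/4)/w.
Thus |(w - 6)/(4w + 4) − (1/4)| < eps whenever w > (7/4)/eps.
Take N = (7/4)/eps. If w > N then |(w - 6)/(4w + 4) − (1/4)| < (7/4)/w < eps.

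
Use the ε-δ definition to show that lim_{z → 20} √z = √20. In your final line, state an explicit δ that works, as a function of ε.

Let ε > 0. We want δ > 0 such that 0 < |z − 20| < δ implies |√z − √20| < ε.
Rationalise: √z − √20 = (z − 20)/(√z + √20), so |√z − √20| = |z − 20|/(√z + √20).
Restrict δ ≤ 20 so that |z − 20| < 20 forces z > 0, and then √z + √20 > √20.
Hence |√z − √20| < |z − 20|/√20, which is < ε once |z − 20| < √20·ε.
Take δ = min(20, √20·ε). If 0 < |z − 20| < δ then z > 0 and |√z − √20| < |z − 20|/√20 < ε.

δ = min(20, √20·ε)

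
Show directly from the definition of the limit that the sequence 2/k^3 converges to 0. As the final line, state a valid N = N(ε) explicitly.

Let ε > 0. For k ≥ 1, |2/k^3 − 0| = 2/k^3.
2/k^3 < ε ⇔ k^3 > 2/ε ⇔ k > (2/ε)^{1/3}.
Take N = (2/ε)^{1/3}. Then k > N implies 2/k^3 < ε.

N = (2/ε)^{1/3}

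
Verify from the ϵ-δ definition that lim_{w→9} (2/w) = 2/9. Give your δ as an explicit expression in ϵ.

Fix ϵ > 0. We seek δ > 0 such that 0 < |w − 9| < δ implies |2/w − (2/9)| < ϵ.
|2/w − (2/9)| = 2·|9 − w|/(9·|w|) = 2|w − 9|/(9|w|).
Require δ ≤ 9/2 so that |w| > 9 − 9/2 = 9/2, hence 9|w| > 81/2.
Then |2/w − (2/9)| < 2|w − 9|/(81/2), which is < ϵ when |w − 9| < (81/4)ϵ.
Take δ = min(9/2, (81/4)ϵ). Then 0 < |w − 9| < δ gives both |w − 9| < 9/2 and |w − 9| < (81/4)ϵ, so |2/w − (2/9)| < ϵ.

δ = min(9/2, (81/4)ϵ)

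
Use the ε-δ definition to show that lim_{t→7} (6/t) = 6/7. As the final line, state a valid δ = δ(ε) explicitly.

Let ε > 0 be given. We seek δ > 0 such that 0 < |t − 7| < δ implies |6/t − (6/7)| < ε.
|6/t − (6/7)| = 6·|7 − t|/(7·|t|) = 6|t − 7|/(7|t|).
Restrict δ ≤ 7/2. Then |t − 7| < 7/2 gives |t| > 7/2, so 7|t| > 49/2.
Then |6/t − (6/7)| < 6|t − 7|/(49/2), which is < ε when |t − 7| < (49/12)ε.
Take δ = min(7/2, (49/12)ε). Then 0 < |t − 7| < δ gives both |t − 7| < 7/2 and |t − 7| < (49/12)ε, so |6/t − (6/7)| < ε.

δ = min(7/2, (49/12)ε)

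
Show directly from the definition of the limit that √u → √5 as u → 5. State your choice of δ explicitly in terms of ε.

δ = min(5, √5·ε)

Let ε > 0 be given. We want δ > 0 such that 0 < |u − 5| < δ implies |√u − √5| < ε.
Rationalise: √u − √5 = (u − 5)/(√u + √5), so |√u − √5| = |u − 5|/(√u + √5).
Restrict δ ≤ 5 so that |u − 5| < 5 forces u > 0, and then √u + √5 > √5.
Hence |√u − √5| < |u − 5|/√5, which is < ε once |u − 5| < √5·ε.
Take δ = min(5, √5·ε). If 0 < |u − 5| < δ then u > 0 and |√u − √5| < |u − 5|/√5 < ε.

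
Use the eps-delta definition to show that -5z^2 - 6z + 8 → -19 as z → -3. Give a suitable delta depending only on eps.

delta = min(1, eps/29)

Let eps > 0 be given. We want delta > 0 such that 0 < |z + 3| < delta implies |(-5z^2 - 6z + 8) + 19| < eps.
(-5z^2 - 6z + 8) + 19 = -5z^2 - 6z + 27 = (z + 3)(-5z + 9).
So |(-5z^2 - 6z + 8) + 19| = |z + 3|·|-5z + 9|.
Assume first that |z + 3| < 1, so |z| < 4. Then |-5z + 9| ≤ 5·4 + 9 = 29.
Hence |(-5z^2 - 6z + 8) + 19| ≤ 29|z + 3| < eps provided |z + 3| < eps/29.
Choosing delta = min(1, eps/29) ensures both conditions, hence |(-5z^2 - 6z + 8) + 19| < eps.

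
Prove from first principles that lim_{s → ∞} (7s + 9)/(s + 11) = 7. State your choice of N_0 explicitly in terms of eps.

N_0 = 68/eps

Suppose eps > 0. We seek N_0 > 0 such that s > N_0 implies |(7s + 9)/(s + 11) − 7| < eps.
(7s + 9)/(s + 11) − 7 = ((7s + 9) − 7(s + 11)) / ((s + 11)) = -68/((s + 11)).
For s > 0 we have s + 11 > s, so |(7s + 9)/(s + 11) − 7| = 68/((s + 11)) < 68/(s) = 68/s.
Thus |(7s + 9)/(s + 11) − 7| < eps whenever s > 68/eps.
Take N_0 = 68/eps. If s > N_0 then |(7s + 9)/(s + 11) − 7| < 68/s < eps.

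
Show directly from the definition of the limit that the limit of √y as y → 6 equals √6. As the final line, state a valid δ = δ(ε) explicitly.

δ = min(6, √6·ε)

Suppose ε > 0. We want δ > 0 such that 0 < |y − 6| < δ implies |√y − √6| < ε.
Rationalise: √y − √6 = (y − 6)/(√y + √6), so |√y − √6| = |y − 6|/(√y + √6).
Restrict δ ≤ 6 so that |y − 6| < 6 forces y > 0, and then √y + √6 > √6.
Hence |√y − √6| < |y − 6|/√6, which is < ε once |y − 6| < √6·ε.
Take δ = min(6, √6·ε). If 0 < |y − 6| < δ then y > 0 and |√y − √6| < |y − 6|/√6 < ε.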